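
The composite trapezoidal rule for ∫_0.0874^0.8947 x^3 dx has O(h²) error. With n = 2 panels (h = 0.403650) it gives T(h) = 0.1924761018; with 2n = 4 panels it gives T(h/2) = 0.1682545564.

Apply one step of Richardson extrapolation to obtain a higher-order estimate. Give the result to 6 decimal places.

Order 2 gives 2^r = 4 and 2^r − 1 = 3.
4*0.1682545564 = 0.6730182256; 0.6730182256 − 0.1924761018 = 0.4805421238
Divide by 2^2 − 1 = 3.
0.4805421238 ÷ 3 = 0.1601807079

0.160181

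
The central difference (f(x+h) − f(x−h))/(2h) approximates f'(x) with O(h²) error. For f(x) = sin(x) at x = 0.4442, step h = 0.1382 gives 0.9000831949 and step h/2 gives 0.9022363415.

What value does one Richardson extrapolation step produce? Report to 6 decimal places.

r = 2, so 2^r = 4.
4·0.9022363415 − 0.9000831949 = 2.7088621711
Divide by 2^2 − 1 = 3.
So the Richardson estimate is 0.9029540570.
Correction |R − A(h/2)| = 7.177e-04; gap |A(h/2) − A(h)| = 2.153e-03.

0.902954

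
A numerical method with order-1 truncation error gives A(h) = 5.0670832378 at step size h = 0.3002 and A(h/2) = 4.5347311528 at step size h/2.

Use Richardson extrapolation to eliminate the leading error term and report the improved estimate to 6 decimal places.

Leading term ∝ h^1; use weight 2 = 2^1.
Weighted: 9.0694623056 − 5.0670832378 = 4.0023790678
Divide by 2^1 − 1 = 1.
(2 × 4.5347311528 − 5.0670832378)/(2 − 1) = 4.0023790678
Gap between inputs: 5.324e-01; correction applied: −0.5323520850.

4.002379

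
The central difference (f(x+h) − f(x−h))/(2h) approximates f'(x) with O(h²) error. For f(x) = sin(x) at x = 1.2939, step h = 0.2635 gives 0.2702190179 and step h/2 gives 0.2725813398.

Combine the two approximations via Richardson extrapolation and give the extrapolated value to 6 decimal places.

Method order is 2; weight 2^2 = 4.
Weighted: 1.0903253592 − 0.2702190179 = 0.8201063413
R = 0.8201063413/3 = 0.2733687804

0.273369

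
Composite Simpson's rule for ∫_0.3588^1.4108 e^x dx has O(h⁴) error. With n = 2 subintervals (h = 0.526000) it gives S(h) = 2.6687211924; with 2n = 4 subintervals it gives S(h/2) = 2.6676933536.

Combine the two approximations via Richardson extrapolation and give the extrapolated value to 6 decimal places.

2.667625

Method order is 4; weight 2^4 = 16.
16*2.6676933536 = 42.6830936576; 42.6830936576 − 2.6687211924 = 40.0143724652
Extrapolated: 40.0143724652 / 15 = 2.6676248310
Gap between inputs: 1.028e-03; correction applied: −0.0000685226.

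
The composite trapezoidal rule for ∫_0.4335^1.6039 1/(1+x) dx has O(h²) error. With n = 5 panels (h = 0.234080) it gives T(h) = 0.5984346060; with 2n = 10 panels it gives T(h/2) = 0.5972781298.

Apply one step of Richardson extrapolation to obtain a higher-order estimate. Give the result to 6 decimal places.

With r = 2 the leading error scales as h^2, so the weight is 2^2 = 4.
Difference of the inputs: 0.5972781298 − 0.5984346060 = -0.0011564762
Correction (A(h/2) − A(h))/(4 − 1) = (-0.0011564762)/3 = -0.0003854921
R = A(h/2) + (A(h/2) − A(h))/3 = 0.5972781298 − 0.0003854921 = 0.5968926377
Gap between inputs: 1.156e-03; correction applied: −0.0003854921.

0.596893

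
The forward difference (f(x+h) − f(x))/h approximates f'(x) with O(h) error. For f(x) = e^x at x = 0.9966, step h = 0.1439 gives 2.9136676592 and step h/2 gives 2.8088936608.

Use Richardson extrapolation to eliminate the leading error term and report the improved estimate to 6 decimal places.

2.704120

With r = 1 the leading error scales as h^1, so the weight is 2^1 = 2.
2 × 2.8088936608 − 2.9136676592 = 2.7041196624
Divide by 2^1 − 1 = 1.
R = 2.7041196624/1 = 2.7041196624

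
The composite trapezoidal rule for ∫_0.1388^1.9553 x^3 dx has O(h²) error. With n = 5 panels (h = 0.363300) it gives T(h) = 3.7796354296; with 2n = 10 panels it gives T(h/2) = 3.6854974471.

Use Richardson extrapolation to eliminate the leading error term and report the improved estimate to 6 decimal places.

Leading term ∝ h^2; use weight 4 = 2^2.
Weighted: 14.7419897884 − 3.7796354296 = 10.9623543588
Divide by 2^2 − 1 = 3.
R = 10.9623543588/3 = 3.6541181196

3.654118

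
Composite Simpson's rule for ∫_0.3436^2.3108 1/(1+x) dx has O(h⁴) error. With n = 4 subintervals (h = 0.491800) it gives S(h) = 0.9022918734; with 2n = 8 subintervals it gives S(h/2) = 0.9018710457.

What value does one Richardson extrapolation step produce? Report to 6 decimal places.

0.901843

Method order is 4; weight 2^4 = 16.
Top: 16(0.9018710457) − (0.9022918734) = 13.5276448578
Divide by 2^4 − 1 = 15.
Extrapolated: 13.5276448578 / 15 = 0.9018429905
Correction |R − A(h/2)| = 2.806e-05; gap |A(h/2) − A(h)| = 4.208e-04.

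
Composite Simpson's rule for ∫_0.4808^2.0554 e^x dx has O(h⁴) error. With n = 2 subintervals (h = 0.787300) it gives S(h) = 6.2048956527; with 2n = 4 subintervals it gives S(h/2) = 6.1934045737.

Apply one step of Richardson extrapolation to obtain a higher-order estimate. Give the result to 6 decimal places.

6.192639

r = 4, so 2^r = 16.
16*6.1934045737 = 99.0944731792; 99.0944731792 − 6.2048956527 = 92.8895775265
(16*6.1934045737 − 6.2048956527)/(16 − 1) = 6.1926385018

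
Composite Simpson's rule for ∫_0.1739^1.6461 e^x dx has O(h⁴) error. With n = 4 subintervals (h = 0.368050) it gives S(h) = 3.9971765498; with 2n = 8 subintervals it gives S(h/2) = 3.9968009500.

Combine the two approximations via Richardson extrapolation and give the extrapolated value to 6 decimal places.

3.996776

Order 4 gives 2^r = 16 and 2^r − 1 = 15.
16×3.9968009500 = 63.9488152000; subtract 3.9971765498 → 59.9516386502
59.9516386502 ÷ 15 = 3.9967759100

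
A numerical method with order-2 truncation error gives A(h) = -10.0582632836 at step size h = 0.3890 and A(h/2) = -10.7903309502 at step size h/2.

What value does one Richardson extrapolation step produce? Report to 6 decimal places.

-11.034354

r = 2: numerator weight 4, denominator 3.
4×(-10.7903309502) − (-10.0582632836) = -33.1030605172
(-33.1030605172) ÷ 3 = -11.0343535057
Gap between inputs: 7.321e-01; correction applied: −0.2440225555.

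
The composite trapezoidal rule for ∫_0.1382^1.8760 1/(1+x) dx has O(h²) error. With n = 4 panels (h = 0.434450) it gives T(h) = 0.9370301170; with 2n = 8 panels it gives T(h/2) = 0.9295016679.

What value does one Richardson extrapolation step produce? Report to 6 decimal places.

r = 2: numerator weight 4, denominator 3.
Numerator 4·A(h/2) − A(h) = 4·0.9295016679 − 0.9370301170 = 2.7809765546
Denominator 4 − 1 = 3.
So the Richardson estimate is 0.9269921849.

0.926992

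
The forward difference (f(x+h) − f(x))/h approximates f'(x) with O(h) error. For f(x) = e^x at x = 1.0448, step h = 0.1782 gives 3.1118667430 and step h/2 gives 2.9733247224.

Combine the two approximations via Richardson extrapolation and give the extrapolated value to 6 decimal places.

The method has order 1: 2^1 = 2.
2·2.9733247224 = 5.9466494448; subtract 3.1118667430 → 2.8347827018
Extrapolated: 2.8347827018 / 1 = 2.8347827018
Shift from A(h/2): −0.1385420206.

2.834783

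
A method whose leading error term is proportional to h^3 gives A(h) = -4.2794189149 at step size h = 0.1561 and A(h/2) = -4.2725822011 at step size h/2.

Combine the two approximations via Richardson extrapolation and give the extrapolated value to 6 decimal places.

r = 3, so 2^r = 8.
2^3 × A(h/2) = -34.1806576088; minus A(h) gives -29.9012386939.
(-29.9012386939) ÷ 7 = -4.2716055277
Shift from A(h/2): +0.0009766734.

-4.271606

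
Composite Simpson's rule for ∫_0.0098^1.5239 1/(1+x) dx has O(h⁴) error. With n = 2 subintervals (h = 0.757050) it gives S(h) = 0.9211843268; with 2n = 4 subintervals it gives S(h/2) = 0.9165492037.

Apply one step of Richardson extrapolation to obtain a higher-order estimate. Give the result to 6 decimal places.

r = 4, so 2^r = 16.
Weighted: 14.6647872592 − 0.9211843268 = 13.7436029324
Extrapolated: 13.7436029324 / 15 = 0.9162401955
Shift from A(h/2): −0.0003090082.

0.916240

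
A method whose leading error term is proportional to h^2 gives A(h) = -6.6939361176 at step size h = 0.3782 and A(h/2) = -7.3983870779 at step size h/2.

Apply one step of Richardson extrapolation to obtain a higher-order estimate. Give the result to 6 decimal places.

Leading term ∝ h^2; use weight 4 = 2^2.
4·(-7.3983870779) − (-6.6939361176) = -22.8996121940
(4·(-7.3983870779) − (-6.6939361176))/(4 − 1) = -7.6332040647
Shift from A(h/2): −0.2348169868.

-7.633204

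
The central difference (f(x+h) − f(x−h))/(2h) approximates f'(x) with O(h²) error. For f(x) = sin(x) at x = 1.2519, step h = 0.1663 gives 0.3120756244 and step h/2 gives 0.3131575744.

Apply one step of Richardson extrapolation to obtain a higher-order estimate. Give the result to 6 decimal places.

r = 2: numerator weight 4, denominator 3.
4*0.3131575744 − 0.3120756244 = 0.9405546732
Denominator 4 − 1 = 3.
(4*0.3131575744 − 0.3120756244)/(4 − 1) = 0.3135182244
Correction |R − A(h/2)| = 3.607e-04; gap |A(h/2) − A(h)| = 1.082e-03.

0.313518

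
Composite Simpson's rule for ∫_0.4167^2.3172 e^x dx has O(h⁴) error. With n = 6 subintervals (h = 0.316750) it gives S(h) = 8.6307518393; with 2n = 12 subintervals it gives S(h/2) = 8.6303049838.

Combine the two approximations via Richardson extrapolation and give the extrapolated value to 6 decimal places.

Error is O(h^4); halving h shrinks it by 2^4 = 16.
16 × 8.6303049838 = 138.0848797408; subtract 8.6307518393 → 129.4541279015
R = 129.4541279015/15 = 8.6302751934

8.630275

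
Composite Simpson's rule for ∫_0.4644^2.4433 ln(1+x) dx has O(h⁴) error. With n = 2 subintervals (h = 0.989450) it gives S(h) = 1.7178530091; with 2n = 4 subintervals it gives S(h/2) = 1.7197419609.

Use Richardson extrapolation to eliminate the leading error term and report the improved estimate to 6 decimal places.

1.719868

r = 4: numerator weight 16, denominator 15.
Difference of the inputs: 1.7197419609 − 1.7178530091 = 0.0018889518
Correction (A(h/2) − A(h))/(16 − 1) = 0.0018889518/15 = 0.0001259301
R = A(h/2) + (A(h/2) − A(h))/15 = 1.7197419609 + 0.0001259301 = 1.7198678910
Correction |R − A(h/2)| = 1.259e-04; gap |A(h/2) − A(h)| = 1.889e-03.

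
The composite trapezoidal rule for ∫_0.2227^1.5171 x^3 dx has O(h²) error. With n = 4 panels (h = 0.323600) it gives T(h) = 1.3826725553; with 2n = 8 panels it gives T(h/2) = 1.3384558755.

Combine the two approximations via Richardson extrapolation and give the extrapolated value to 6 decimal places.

1.323717

r = 2, so 2^r = 4.
4·1.3384558755 − 1.3826725553 = 3.9711509467
Denominator 4 − 1 = 3.
3.9711509467 ÷ 3 = 1.3237169822
Gap between inputs: 4.422e-02; correction applied: −0.0147388933.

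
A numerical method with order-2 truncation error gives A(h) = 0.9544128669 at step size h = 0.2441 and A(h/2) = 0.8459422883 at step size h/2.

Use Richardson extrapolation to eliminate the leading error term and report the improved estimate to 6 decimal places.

0.809785

Method order is 2; weight 2^2 = 4.
4*0.8459422883 = 3.3837691532; 3.3837691532 − 0.9544128669 = 2.4293562863
R = 2.4293562863/3 = 0.8097854288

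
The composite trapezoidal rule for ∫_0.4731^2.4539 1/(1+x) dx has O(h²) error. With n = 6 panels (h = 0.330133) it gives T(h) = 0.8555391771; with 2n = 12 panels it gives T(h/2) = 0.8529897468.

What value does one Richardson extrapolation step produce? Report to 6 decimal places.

0.852140

Method order is 2; weight 2^2 = 4.
Numerator 4×A(h/2) − A(h) = 4×0.8529897468 − 0.8555391771 = 2.5564198101
(4×0.8529897468 − 0.8555391771)/(4 − 1) = 0.8521399367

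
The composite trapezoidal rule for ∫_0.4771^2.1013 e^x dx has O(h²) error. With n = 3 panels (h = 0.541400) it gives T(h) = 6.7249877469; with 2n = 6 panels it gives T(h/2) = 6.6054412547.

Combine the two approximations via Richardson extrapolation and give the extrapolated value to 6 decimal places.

Order 2 gives 2^r = 4 and 2^r − 1 = 3.
2^2*A(h/2) = 26.4217650188; minus A(h) gives 19.6967772719.
Denominator 4 − 1 = 3.
Result: 6.5655924240

6.565592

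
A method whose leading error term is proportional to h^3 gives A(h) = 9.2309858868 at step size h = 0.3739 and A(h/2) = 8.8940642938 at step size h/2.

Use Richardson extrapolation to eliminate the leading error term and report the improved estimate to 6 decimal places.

8.845933

Error is O(h^3); halving h shrinks it by 2^3 = 8.
A(h/2) − A(h) = 8.8940642938 − 9.2309858868 = -0.3369215930
Divide by 2^3 − 1 = 7: (-0.3369215930)/7 = -0.0481316561
R = A(h/2) + (A(h/2) − A(h))/7 = 8.8940642938 − 0.0481316561 = 8.8459326377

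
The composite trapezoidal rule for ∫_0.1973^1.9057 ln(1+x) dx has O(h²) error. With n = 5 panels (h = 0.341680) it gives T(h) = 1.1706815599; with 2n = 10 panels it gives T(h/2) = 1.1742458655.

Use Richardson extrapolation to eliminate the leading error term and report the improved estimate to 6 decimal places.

Order 2 gives 2^r = 4 and 2^r − 1 = 3.
4×1.1742458655 = 4.6969834620; 4.6969834620 − 1.1706815599 = 3.5263019021
(4×1.1742458655 − 1.1706815599)/(4 − 1) = 1.1754339674

1.175434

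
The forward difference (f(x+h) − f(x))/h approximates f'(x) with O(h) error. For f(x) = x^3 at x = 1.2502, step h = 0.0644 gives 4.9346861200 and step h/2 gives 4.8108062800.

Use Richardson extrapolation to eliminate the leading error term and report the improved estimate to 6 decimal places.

Error is O(h^1); halving h shrinks it by 2^1 = 2.
2×4.8108062800 − 4.9346861200 = 4.6869264400
Denominator 2 − 1 = 1.
So the Richardson estimate is 4.6869264400.

4.686926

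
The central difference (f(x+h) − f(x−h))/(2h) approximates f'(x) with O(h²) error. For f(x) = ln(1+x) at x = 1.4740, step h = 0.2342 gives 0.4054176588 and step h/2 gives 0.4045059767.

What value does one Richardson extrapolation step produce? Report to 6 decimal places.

0.404202

With r = 2 the leading error scales as h^2, so the weight is 2^2 = 4.
Top: 4(0.4045059767) − (0.4054176588) = 1.2126062480
Denominator 4 − 1 = 3.
(4 × 0.4045059767 − 0.4054176588)/(4 − 1) = 0.4042020827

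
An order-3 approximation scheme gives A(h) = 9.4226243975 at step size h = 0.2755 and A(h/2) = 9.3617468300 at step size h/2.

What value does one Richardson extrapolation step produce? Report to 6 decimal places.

Order 3 gives 2^r = 8 and 2^r − 1 = 7.
8 × 9.3617468300 = 74.8939746400; subtract 9.4226243975 → 65.4713502425
Extrapolated: 65.4713502425 / 7 = 9.3530500346
Gap between inputs: 6.088e-02; correction applied: −0.0086967954.

9.353050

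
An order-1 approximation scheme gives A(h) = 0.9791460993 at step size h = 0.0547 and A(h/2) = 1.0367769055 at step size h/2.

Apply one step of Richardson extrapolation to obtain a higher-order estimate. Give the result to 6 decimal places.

r = 1: numerator weight 2, denominator 1.
2×1.0367769055 − 0.9791460993 = 1.0944077117
(2×1.0367769055 − 0.9791460993)/(2 − 1) = 1.0944077117
Gap between inputs: 5.763e-02; correction applied: +0.0576308062.

1.094408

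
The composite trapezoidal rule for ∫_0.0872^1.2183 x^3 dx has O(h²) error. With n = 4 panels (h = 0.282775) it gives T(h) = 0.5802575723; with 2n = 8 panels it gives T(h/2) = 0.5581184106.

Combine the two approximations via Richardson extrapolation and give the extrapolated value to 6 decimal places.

Leading term ∝ h^2; use weight 4 = 2^2.
Top: 4(0.5581184106) − (0.5802575723) = 1.6522160701
Denominator 4 − 1 = 3.
1.6522160701 ÷ 3 = 0.5507386900
Gap between inputs: 2.214e-02; correction applied: −0.0073797206.

0.550739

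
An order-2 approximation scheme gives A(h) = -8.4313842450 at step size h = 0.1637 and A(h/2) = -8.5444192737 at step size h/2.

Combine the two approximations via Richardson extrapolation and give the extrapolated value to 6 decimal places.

r = 2: numerator weight 4, denominator 3.
Difference of the inputs: -8.5444192737 − (-8.4313842450) = -0.1130350287
Divide by 2^2 − 1 = 3: (-0.1130350287)/3 = -0.0376783429
R = A(h/2) + (A(h/2) − A(h))/3 = -8.5444192737 − 0.0376783429 = -8.5820976166
Gap between inputs: 1.130e-01; correction applied: −0.0376783429.

-8.582098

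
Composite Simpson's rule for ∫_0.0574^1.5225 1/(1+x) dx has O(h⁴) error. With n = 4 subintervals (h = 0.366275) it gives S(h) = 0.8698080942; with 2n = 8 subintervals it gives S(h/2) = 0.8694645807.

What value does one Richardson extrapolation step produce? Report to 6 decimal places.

0.869442

r = 4, so 2^r = 16.
16·0.8694645807 = 13.9114332912; subtract 0.8698080942 → 13.0416251970
Denominator 16 − 1 = 15.
R = 13.0416251970/15 = 0.8694416798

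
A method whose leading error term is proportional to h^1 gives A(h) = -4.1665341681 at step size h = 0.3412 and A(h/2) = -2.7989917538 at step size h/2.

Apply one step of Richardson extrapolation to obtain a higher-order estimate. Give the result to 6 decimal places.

-1.431449

r = 1, so 2^r = 2.
2 × (-2.7989917538) − (-4.1665341681) = -1.4314493395
(2 × (-2.7989917538) − (-4.1665341681))/(2 − 1) = -1.4314493395
Gap between inputs: 1.368e+00; correction applied: +1.3675424143.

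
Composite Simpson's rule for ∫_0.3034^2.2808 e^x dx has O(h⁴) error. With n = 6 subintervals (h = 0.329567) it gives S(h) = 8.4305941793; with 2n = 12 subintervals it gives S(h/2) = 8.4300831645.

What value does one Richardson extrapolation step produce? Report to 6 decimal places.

8.430049

The method has order 4: 2^4 = 16.
2^4·A(h/2) = 134.8813306320; minus A(h) gives 126.4507364527.
R = 126.4507364527/15 = 8.4300490968
Correction |R − A(h/2)| = 3.407e-05; gap |A(h/2) − A(h)| = 5.110e-04.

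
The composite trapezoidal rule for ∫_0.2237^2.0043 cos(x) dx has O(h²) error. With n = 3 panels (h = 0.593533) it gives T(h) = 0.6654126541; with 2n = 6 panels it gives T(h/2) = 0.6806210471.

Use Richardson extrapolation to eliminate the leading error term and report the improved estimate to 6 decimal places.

Method order is 2; weight 2^2 = 4.
2^2 × A(h/2) = 2.7224841884; minus A(h) gives 2.0570715343.
Denominator 4 − 1 = 3.
Extrapolated: 2.0570715343 / 3 = 0.6856905114
Correction |R − A(h/2)| = 5.069e-03; gap |A(h/2) − A(h)| = 1.521e-02.

0.685691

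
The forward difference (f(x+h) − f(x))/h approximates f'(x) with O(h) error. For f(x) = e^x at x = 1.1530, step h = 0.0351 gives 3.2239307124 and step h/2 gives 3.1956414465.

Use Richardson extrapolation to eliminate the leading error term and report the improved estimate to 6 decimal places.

3.167352

With r = 1 the leading error scales as h^1, so the weight is 2^1 = 2.
2*3.1956414465 = 6.3912828930; subtract 3.2239307124 → 3.1673521806
Divide by 2^1 − 1 = 1.
Extrapolated: 3.1673521806 / 1 = 3.1673521806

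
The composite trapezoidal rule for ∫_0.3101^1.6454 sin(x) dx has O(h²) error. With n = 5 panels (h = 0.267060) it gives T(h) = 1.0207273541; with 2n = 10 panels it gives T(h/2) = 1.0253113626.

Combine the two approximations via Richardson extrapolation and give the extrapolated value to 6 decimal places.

The method has order 2: 2^2 = 4.
2^2 × A(h/2) = 4.1012454504; minus A(h) gives 3.0805180963.
Divide by 2^2 − 1 = 3.
R = 3.0805180963/3 = 1.0268393654
Shift from A(h/2): +0.0015280028.

1.026839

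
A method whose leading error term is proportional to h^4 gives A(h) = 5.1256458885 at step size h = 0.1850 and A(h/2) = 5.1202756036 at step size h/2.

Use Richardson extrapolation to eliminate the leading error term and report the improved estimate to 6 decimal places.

r = 4: numerator weight 16, denominator 15.
Weighted: 81.9244096576 − 5.1256458885 = 76.7987637691
Divide by 2^4 − 1 = 15.
76.7987637691 ÷ 15 = 5.1199175846
Correction |R − A(h/2)| = 3.580e-04; gap |A(h/2) − A(h)| = 5.370e-03.

5.119918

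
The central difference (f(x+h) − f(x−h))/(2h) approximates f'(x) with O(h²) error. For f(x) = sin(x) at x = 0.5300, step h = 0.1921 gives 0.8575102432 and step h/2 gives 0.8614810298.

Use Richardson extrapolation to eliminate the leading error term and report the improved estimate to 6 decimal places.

With r = 2 the leading error scales as h^2, so the weight is 2^2 = 4.
4×0.8614810298 = 3.4459241192; 3.4459241192 − 0.8575102432 = 2.5884138760
Extrapolated: 2.5884138760 / 3 = 0.8628046253

0.862805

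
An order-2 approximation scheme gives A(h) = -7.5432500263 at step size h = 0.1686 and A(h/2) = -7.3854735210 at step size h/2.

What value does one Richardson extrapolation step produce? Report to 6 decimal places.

r = 2: numerator weight 4, denominator 3.
Difference of the inputs: -7.3854735210 − (-7.5432500263) = 0.1577765053
Correction (A(h/2) − A(h))/(4 − 1) = 0.1577765053/3 = 0.0525921684
R = -7.3854735210 + 0.0525921684 = -7.3328813526
Correction |R − A(h/2)| = 5.259e-02; gap |A(h/2) − A(h)| = 1.578e-01.

-7.332881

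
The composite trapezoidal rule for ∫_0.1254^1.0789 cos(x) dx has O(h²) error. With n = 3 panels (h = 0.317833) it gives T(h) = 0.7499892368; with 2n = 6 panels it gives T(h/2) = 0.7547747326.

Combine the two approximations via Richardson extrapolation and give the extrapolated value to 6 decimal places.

Order 2 gives 2^r = 4 and 2^r − 1 = 3.
Top: 4(0.7547747326) − (0.7499892368) = 2.2691096936
R = 2.2691096936/3 = 0.7563698979
Gap between inputs: 4.785e-03; correction applied: +0.0015951653.

0.756370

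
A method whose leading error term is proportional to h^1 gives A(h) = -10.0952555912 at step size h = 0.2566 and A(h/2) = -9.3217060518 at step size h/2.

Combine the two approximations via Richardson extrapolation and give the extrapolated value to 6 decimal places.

Method order is 1; weight 2^1 = 2.
2^1×A(h/2) = -18.6434121036; minus A(h) gives -8.5481565124.
R = (-8.5481565124)/1 = -8.5481565124

-8.548157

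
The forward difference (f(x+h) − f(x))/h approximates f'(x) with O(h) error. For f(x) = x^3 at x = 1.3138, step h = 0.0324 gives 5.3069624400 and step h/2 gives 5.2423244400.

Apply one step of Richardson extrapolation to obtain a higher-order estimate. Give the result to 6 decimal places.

5.177686

Order 1 gives 2^r = 2 and 2^r − 1 = 1.
2 × 5.2423244400 = 10.4846488800; 10.4846488800 − 5.3069624400 = 5.1776864400
(2 × 5.2423244400 − 5.3069624400)/(2 − 1) = 5.1776864400
Correction |R − A(h/2)| = 6.464e-02; gap |A(h/2) − A(h)| = 6.464e-02.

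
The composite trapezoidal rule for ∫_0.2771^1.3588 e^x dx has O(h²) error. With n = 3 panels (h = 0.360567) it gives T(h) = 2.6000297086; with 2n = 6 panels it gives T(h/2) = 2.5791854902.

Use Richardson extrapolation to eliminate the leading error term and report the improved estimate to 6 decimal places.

2.572237

r = 2, so 2^r = 4.
Difference of the inputs: 2.5791854902 − 2.6000297086 = -0.0208442184
Correction (A(h/2) − A(h))/(4 − 1) = (-0.0208442184)/3 = -0.0069480728
R = A(h/2) + (A(h/2) − A(h))/3 = 2.5791854902 − 0.0069480728 = 2.5722374174
Gap between inputs: 2.084e-02; correction applied: −0.0069480728.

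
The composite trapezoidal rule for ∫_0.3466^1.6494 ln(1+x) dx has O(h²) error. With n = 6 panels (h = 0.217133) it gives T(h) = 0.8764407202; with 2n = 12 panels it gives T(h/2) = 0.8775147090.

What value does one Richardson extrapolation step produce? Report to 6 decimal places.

0.877873

r = 2: numerator weight 4, denominator 3.
Difference of the inputs: 0.8775147090 − 0.8764407202 = 0.0010739888
Divide by 2^2 − 1 = 3: 0.0010739888/3 = 0.0003579963
R = 0.8775147090 + 0.0003579963 = 0.8778727053
Shift from A(h/2): +0.0003579963.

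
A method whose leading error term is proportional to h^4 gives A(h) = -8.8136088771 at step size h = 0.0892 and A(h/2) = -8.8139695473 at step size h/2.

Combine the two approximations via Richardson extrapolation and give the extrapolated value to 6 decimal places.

Order 4 gives 2^r = 16 and 2^r − 1 = 15.
A(h/2) − A(h) = -8.8139695473 − (-8.8136088771) = -0.0003606702
Correction (A(h/2) − A(h))/(16 − 1) = (-0.0003606702)/15 = -0.0000240447
R = -8.8139695473 − 0.0000240447 = -8.8139935920

-8.813994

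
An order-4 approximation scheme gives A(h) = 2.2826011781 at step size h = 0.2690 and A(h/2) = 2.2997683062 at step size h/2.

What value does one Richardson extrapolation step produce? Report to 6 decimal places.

Method order is 4; weight 2^4 = 16.
Difference of the inputs: 2.2997683062 − 2.2826011781 = 0.0171671281
Divide by 2^4 − 1 = 15: 0.0171671281/15 = 0.0011444752
R = 2.2997683062 + 0.0011444752 = 2.3009127814
Correction |R − A(h/2)| = 1.144e-03; gap |A(h/2) − A(h)| = 1.717e-02.

2.300913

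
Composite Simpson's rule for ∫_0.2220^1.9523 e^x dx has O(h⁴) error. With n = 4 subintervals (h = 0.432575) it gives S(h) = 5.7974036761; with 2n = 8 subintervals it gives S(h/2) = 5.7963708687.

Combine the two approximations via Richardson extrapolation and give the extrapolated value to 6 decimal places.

r = 4, so 2^r = 16.
Difference of the inputs: 5.7963708687 − 5.7974036761 = -0.0010328074
Correction (A(h/2) − A(h))/(16 − 1) = (-0.0010328074)/15 = -0.0000688538
R = 5.7963708687 − 0.0000688538 = 5.7963020149

5.796302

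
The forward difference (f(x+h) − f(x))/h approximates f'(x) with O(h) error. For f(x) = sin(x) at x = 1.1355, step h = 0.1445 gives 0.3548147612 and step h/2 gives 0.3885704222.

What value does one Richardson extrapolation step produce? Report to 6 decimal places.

r = 1: numerator weight 2, denominator 1.
Weighted: 0.7771408444 − 0.3548147612 = 0.4223260832
Denominator 2 − 1 = 1.
So the Richardson estimate is 0.4223260832.
Shift from A(h/2): +0.0337556610.

0.422326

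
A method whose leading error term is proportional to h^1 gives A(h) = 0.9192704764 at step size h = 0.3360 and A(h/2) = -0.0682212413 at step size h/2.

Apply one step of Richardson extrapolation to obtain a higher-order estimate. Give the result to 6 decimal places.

The method has order 1: 2^1 = 2.
Top: 2(-0.0682212413) − (0.9192704764) = -1.0557129590
Extrapolated: (-1.0557129590) / 1 = -1.0557129590

-1.055713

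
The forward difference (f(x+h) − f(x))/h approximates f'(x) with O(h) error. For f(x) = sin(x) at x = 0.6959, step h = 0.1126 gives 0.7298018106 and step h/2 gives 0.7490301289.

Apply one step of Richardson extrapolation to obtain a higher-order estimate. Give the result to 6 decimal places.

0.768258

Method order is 1; weight 2^1 = 2.
Difference of the inputs: 0.7490301289 − 0.7298018106 = 0.0192283183
Divide by 2^1 − 1 = 1: 0.0192283183/1 = 0.0192283183
R = A(h/2) + (A(h/2) − A(h))/1 = 0.7490301289 + 0.0192283183 = 0.7682584472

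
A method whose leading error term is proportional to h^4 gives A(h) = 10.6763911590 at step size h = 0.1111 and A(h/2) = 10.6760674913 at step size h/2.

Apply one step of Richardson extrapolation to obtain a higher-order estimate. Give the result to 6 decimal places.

With r = 4 the leading error scales as h^4, so the weight is 2^4 = 16.
16·10.6760674913 = 170.8170798608; 170.8170798608 − 10.6763911590 = 160.1406887018
160.1406887018 ÷ 15 = 10.6760459135
Correction |R − A(h/2)| = 2.158e-05; gap |A(h/2) − A(h)| = 3.237e-04.

10.676046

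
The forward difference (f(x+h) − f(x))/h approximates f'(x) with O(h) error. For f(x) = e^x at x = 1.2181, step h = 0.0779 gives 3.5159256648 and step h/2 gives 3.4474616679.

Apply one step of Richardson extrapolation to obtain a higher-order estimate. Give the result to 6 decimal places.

Leading term ∝ h^1; use weight 2 = 2^1.
Top: 2(3.4474616679) − (3.5159256648) = 3.3789976710
3.3789976710 ÷ 1 = 3.3789976710
Gap between inputs: 6.846e-02; correction applied: −0.0684639969.

3.378998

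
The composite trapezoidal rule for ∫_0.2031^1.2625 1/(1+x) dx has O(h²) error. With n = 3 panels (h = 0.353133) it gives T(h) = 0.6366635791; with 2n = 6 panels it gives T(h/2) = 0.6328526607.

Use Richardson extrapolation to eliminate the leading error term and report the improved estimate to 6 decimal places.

0.631582

With r = 2 the leading error scales as h^2, so the weight is 2^2 = 4.
2^2*A(h/2) = 2.5314106428; minus A(h) gives 1.8947470637.
Divide by 2^2 − 1 = 3.
So the Richardson estimate is 0.6315823546.
Shift from A(h/2): −0.0012703061.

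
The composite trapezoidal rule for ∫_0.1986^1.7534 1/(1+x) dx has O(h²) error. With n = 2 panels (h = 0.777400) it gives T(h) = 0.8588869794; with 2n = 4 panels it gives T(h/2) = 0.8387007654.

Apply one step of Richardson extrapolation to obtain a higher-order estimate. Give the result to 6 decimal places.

0.831972

r = 2, so 2^r = 4.
2^2*A(h/2) = 3.3548030616; minus A(h) gives 2.4959160822.
(4*0.8387007654 − 0.8588869794)/(4 − 1) = 0.8319720274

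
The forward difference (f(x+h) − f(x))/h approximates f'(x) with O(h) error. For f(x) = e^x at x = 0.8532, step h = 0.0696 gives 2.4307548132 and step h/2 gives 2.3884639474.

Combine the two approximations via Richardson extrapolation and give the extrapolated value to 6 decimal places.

2.346173

Method order is 1; weight 2^1 = 2.
Weighted: 4.7769278948 − 2.4307548132 = 2.3461730816
(2·2.3884639474 − 2.4307548132)/(2 − 1) = 2.3461730816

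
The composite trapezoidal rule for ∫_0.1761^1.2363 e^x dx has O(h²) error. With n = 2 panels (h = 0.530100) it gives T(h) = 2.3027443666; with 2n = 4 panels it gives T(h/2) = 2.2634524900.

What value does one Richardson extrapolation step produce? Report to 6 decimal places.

Method order is 2; weight 2^2 = 4.
Weighted: 9.0538099600 − 2.3027443666 = 6.7510655934
(4 × 2.2634524900 − 2.3027443666)/(4 − 1) = 2.2503551978
Correction |R − A(h/2)| = 1.310e-02; gap |A(h/2) − A(h)| = 3.929e-02.

2.250355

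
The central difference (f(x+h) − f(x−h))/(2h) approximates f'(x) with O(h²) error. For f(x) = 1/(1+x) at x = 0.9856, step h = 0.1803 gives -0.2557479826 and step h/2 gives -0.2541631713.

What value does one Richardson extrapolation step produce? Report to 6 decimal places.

With r = 2 the leading error scales as h^2, so the weight is 2^2 = 4.
Top: 4(-0.2541631713) − (-0.2557479826) = -0.7609047026
(4·(-0.2541631713) − (-0.2557479826))/(4 − 1) = -0.2536349009

-0.253635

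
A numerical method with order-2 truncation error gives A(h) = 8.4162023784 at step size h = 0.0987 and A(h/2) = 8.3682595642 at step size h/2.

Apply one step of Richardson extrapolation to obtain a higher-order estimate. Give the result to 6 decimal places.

8.352279

Error is O(h^2); halving h shrinks it by 2^2 = 4.
Difference of the inputs: 8.3682595642 − 8.4162023784 = -0.0479428142
Correction (A(h/2) − A(h))/(4 − 1) = (-0.0479428142)/3 = -0.0159809381
R = A(h/2) + (A(h/2) − A(h))/3 = 8.3682595642 − 0.0159809381 = 8.3522786261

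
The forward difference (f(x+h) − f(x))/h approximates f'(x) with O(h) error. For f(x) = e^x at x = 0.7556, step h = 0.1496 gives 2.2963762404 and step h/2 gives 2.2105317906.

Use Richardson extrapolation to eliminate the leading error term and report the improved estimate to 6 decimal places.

With r = 1 the leading error scales as h^1, so the weight is 2^1 = 2.
Top: 2(2.2105317906) − (2.2963762404) = 2.1246873408
Denominator 2 − 1 = 1.
Result: 2.1246873408

2.124687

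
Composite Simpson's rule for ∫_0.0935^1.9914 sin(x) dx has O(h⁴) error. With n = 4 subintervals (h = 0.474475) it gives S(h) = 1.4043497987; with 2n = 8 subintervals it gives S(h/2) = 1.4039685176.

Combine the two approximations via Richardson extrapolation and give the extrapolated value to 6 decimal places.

1.403943

r = 4: numerator weight 16, denominator 15.
16×1.4039685176 = 22.4634962816; 22.4634962816 − 1.4043497987 = 21.0591464829
Divide by 2^4 − 1 = 15.
R = 21.0591464829/15 = 1.4039430989
Gap between inputs: 3.813e-04; correction applied: −0.0000254187.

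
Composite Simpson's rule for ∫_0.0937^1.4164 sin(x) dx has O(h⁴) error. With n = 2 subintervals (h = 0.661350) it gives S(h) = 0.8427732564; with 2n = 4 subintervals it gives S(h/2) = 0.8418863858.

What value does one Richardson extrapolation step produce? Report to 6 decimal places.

r = 4, so 2^r = 16.
Weighted: 13.4701821728 − 0.8427732564 = 12.6274089164
R = 12.6274089164/15 = 0.8418272611

0.841827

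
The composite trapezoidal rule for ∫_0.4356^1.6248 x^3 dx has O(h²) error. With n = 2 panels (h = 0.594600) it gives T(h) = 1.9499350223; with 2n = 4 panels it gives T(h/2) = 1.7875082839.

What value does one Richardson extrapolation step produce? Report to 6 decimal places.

1.733366

Leading term ∝ h^2; use weight 4 = 2^2.
Weighted: 7.1500331356 − 1.9499350223 = 5.2000981133
Divide by 2^2 − 1 = 3.
So the Richardson estimate is 1.7333660378.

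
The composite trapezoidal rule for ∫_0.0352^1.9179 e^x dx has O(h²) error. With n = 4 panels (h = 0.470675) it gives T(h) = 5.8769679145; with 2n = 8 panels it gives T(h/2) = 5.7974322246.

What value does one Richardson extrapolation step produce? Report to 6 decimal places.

5.770920

Error is O(h^2); halving h shrinks it by 2^2 = 4.
4×5.7974322246 = 23.1897288984; subtract 5.8769679145 → 17.3127609839
Extrapolated: 17.3127609839 / 3 = 5.7709203280
Gap between inputs: 7.954e-02; correction applied: −0.0265118966.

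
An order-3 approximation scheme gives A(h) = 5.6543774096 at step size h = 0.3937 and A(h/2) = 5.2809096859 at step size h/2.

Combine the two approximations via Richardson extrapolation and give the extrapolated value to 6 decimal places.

5.227557

With r = 3 the leading error scales as h^3, so the weight is 2^3 = 8.
8 × 5.2809096859 − 5.6543774096 = 36.5929000776
Divide by 2^3 − 1 = 7.
R = 36.5929000776/7 = 5.2275571539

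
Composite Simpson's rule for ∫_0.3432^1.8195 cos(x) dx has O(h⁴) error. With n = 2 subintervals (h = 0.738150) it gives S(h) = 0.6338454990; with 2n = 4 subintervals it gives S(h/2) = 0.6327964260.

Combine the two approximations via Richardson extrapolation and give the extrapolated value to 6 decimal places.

0.632726

Leading term ∝ h^4; use weight 16 = 2^4.
16×0.6327964260 − 0.6338454990 = 9.4908973170
Extrapolated: 9.4908973170 / 15 = 0.6327264878
Correction |R − A(h/2)| = 6.994e-05; gap |A(h/2) − A(h)| = 1.049e-03.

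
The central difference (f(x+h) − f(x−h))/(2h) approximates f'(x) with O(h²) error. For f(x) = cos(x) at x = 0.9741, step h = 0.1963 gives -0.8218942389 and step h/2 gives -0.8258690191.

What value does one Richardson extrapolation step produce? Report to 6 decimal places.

-0.827194

With r = 2 the leading error scales as h^2, so the weight is 2^2 = 4.
4×(-0.8258690191) = -3.3034760764; subtract (-0.8218942389) → -2.4815818375
Extrapolated: (-2.4815818375) / 3 = -0.8271939458
Correction |R − A(h/2)| = 1.325e-03; gap |A(h/2) − A(h)| = 3.975e-03.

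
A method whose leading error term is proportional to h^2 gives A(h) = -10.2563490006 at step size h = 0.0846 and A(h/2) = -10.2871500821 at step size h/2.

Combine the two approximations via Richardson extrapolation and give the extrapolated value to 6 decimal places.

-10.297417

Error is O(h^2); halving h shrinks it by 2^2 = 4.
4·(-10.2871500821) − (-10.2563490006) = -30.8922513278
Divide by 2^2 − 1 = 3.
(4·(-10.2871500821) − (-10.2563490006))/(4 − 1) = -10.2974171093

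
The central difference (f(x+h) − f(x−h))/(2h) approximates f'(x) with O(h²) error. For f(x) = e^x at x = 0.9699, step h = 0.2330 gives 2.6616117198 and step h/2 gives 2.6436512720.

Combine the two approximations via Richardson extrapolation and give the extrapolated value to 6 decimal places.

2.637664

With r = 2 the leading error scales as h^2, so the weight is 2^2 = 4.
4×2.6436512720 = 10.5746050880; 10.5746050880 − 2.6616117198 = 7.9129933682
Denominator 4 − 1 = 3.
Extrapolated: 7.9129933682 / 3 = 2.6376644561
Correction |R − A(h/2)| = 5.987e-03; gap |A(h/2) − A(h)| = 1.796e-02.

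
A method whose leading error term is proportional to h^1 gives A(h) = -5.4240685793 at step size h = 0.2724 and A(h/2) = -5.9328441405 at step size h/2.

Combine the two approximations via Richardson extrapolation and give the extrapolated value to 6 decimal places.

With r = 1 the leading error scales as h^1, so the weight is 2^1 = 2.
Difference of the inputs: -5.9328441405 − (-5.4240685793) = -0.5087755612
Correction (A(h/2) − A(h))/(2 − 1) = (-0.5087755612)/1 = -0.5087755612
R = -5.9328441405 − 0.5087755612 = -6.4416197017

-6.441620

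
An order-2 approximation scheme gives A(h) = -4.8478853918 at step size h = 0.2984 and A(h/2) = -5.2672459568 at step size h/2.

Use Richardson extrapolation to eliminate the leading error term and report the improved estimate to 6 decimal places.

Error is O(h^2); halving h shrinks it by 2^2 = 4.
2^2×A(h/2) = -21.0689838272; minus A(h) gives -16.2210984354.
(4×(-5.2672459568) − (-4.8478853918))/(4 − 1) = -5.4070328118
Correction |R − A(h/2)| = 1.398e-01; gap |A(h/2) − A(h)| = 4.194e-01.

-5.407033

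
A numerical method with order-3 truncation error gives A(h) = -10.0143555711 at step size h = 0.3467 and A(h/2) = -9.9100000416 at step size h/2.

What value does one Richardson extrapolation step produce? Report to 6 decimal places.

-9.895092

The method has order 3: 2^3 = 8.
Weighted: (-79.2800003328) − (-10.0143555711) = -69.2656447617
R = (-69.2656447617)/7 = -9.8950921088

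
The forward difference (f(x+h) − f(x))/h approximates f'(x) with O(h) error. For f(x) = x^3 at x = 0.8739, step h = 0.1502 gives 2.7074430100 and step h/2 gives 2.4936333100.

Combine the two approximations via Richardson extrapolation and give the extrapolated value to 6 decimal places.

r = 1: numerator weight 2, denominator 1.
2·2.4936333100 = 4.9872666200; 4.9872666200 − 2.7074430100 = 2.2798236100
Divide by 2^1 − 1 = 1.
So the Richardson estimate is 2.2798236100.

2.279824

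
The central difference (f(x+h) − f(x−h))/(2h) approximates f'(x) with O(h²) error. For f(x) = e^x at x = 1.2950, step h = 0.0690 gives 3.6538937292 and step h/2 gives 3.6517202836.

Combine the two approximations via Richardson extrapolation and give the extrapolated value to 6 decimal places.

3.650996

Order 2 gives 2^r = 4 and 2^r − 1 = 3.
4×3.6517202836 = 14.6068811344; subtract 3.6538937292 → 10.9529874052
Denominator 4 − 1 = 3.
Extrapolated: 10.9529874052 / 3 = 3.6509958017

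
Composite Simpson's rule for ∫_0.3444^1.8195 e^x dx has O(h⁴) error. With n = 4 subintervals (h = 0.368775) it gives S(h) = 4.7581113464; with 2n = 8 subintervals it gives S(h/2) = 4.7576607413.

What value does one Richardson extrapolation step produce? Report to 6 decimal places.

Order 4 gives 2^r = 16 and 2^r − 1 = 15.
16*4.7576607413 − 4.7581113464 = 71.3644605144
Extrapolated: 71.3644605144 / 15 = 4.7576307010
Shift from A(h/2): −0.0000300403.

4.757631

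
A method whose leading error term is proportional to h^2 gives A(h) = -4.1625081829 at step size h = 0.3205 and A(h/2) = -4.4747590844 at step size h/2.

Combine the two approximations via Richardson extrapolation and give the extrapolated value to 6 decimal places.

-4.578843

The method has order 2: 2^2 = 4.
4×(-4.4747590844) − (-4.1625081829) = -13.7365281547
R = (-13.7365281547)/3 = -4.5788427182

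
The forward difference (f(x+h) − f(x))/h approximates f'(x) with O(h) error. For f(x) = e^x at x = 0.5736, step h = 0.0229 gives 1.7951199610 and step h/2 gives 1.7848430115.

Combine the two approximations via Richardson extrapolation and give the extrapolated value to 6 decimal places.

r = 1, so 2^r = 2.
Numerator 2×A(h/2) − A(h) = 2×1.7848430115 − 1.7951199610 = 1.7745660620
1.7745660620 ÷ 1 = 1.7745660620

1.774566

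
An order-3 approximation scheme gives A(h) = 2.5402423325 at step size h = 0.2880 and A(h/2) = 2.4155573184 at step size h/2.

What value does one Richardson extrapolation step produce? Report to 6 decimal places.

The method has order 3: 2^3 = 8.
Difference of the inputs: 2.4155573184 − 2.5402423325 = -0.1246850141
Correction (A(h/2) − A(h))/(8 − 1) = (-0.1246850141)/7 = -0.0178121449
R = 2.4155573184 − 0.0178121449 = 2.3977451735

2.397745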